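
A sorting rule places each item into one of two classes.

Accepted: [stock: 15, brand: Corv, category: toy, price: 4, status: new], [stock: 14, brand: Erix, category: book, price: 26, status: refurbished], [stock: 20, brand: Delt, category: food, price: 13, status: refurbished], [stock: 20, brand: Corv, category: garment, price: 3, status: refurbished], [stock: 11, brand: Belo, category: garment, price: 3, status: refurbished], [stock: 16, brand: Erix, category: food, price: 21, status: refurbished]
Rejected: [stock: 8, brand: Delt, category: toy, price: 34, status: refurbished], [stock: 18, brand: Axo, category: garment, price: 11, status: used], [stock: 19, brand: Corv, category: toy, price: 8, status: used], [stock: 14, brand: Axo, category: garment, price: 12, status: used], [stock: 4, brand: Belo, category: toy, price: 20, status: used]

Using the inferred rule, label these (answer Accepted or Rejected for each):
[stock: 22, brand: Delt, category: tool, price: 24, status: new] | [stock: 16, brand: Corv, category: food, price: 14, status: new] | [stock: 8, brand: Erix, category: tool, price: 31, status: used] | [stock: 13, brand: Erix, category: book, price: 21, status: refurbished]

Accepted, Accepted, Rejected, Accepted

Rule: status is not used AND price ≤ 26. This holds for each 'Accepted' example and fails for each 'Rejected' one.
[stock: 22, brand: Delt, category: tool, price: 24, status: new]: status is new, price = 24, qualifies → Accepted. [stock: 16, brand: Corv, category: food, price: 14, status: new]: status is new, price = 14, qualifies → Accepted. [stock: 8, brand: Erix, category: tool, price: 31, status: used]: status is used, price = 31, does not fit → Rejected. [stock: 13, brand: Erix, category: book, price: 21, status: refurbished]: status is refurbished, price = 21, qualifies → Accepted.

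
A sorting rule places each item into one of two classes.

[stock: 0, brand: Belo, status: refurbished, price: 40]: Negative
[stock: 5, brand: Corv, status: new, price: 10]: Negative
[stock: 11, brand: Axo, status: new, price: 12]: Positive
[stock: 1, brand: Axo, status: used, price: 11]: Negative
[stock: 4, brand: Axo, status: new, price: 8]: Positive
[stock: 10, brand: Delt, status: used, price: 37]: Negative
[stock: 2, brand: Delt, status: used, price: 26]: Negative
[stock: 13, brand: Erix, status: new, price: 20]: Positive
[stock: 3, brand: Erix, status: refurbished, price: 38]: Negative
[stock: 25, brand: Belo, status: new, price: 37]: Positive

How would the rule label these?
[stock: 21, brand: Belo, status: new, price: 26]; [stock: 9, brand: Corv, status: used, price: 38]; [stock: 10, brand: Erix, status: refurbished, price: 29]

Positive, Negative, Negative

All 'Positive' examples share one property — status is new AND stock ≠ 5 — and every 'Negative' example lacks it.
[stock: 21, brand: Belo, status: new, price: 26] — status is new, stock = 21, hence Positive. [stock: 9, brand: Corv, status: used, price: 38] — status is used, stock = 9, hence Negative. [stock: 10, brand: Erix, status: refurbished, price: 29] — status is refurbished, stock = 10, hence Negative.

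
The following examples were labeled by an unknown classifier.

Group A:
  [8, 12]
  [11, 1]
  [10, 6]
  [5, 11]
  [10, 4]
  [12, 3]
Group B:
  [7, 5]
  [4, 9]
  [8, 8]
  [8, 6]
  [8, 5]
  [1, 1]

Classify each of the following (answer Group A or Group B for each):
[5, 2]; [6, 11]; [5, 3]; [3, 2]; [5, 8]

'Group A' ⟺ max ≥ 10.
[5, 2]: max 5, does not satisfy this → Group B. [6, 11]: max 11, has this property → Group A. [5, 3]: max 5, does not satisfy this → Group B. [3, 2]: max 3, does not satisfy this → Group B. [5, 8]: max 8, does not satisfy this → Group B.

Group B, Group A, Group B, Group B, Group B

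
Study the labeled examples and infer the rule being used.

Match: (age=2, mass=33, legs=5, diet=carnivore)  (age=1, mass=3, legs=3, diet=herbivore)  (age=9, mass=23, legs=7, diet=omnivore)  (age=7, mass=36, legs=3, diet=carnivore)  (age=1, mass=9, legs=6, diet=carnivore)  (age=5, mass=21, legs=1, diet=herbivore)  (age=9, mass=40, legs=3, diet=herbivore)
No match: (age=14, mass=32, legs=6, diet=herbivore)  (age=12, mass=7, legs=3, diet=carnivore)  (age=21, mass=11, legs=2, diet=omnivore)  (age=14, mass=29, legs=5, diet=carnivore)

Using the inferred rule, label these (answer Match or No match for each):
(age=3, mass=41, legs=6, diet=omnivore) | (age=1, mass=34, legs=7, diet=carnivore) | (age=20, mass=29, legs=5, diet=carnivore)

Match, Match, No match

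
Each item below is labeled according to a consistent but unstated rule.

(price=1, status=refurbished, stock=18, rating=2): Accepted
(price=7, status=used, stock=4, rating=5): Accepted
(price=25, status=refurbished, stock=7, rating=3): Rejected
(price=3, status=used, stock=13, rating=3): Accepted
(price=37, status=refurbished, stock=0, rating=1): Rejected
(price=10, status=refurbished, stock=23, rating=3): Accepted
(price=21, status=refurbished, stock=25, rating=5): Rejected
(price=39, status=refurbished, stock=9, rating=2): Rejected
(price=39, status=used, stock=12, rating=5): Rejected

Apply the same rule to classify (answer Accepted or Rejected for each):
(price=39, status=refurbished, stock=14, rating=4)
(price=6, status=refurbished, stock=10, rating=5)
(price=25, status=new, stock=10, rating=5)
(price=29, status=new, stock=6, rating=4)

Rule: price ≤ 10. This holds for each 'Accepted' example and fails for each 'Rejected' one.
(price=39, status=refurbished, stock=14, rating=4): Rejected (price = 39). (price=6, status=refurbished, stock=10, rating=5): Accepted (price = 6). (price=25, status=new, stock=10, rating=5): Rejected (price = 25). (price=29, status=new, stock=6, rating=4): Rejected (price = 29).

Rejected, Accepted, Rejected, Rejected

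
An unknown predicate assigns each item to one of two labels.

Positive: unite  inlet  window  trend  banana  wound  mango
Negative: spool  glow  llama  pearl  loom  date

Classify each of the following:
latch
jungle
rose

Negative, Positive, Negative

The distinguishing property — contains 'n' — holds for all the 'Positive' cases and none of the 'Negative' cases.
latch: Negative (no 'n'). jungle: Positive (has 'n'). rose: Negative (no 'n').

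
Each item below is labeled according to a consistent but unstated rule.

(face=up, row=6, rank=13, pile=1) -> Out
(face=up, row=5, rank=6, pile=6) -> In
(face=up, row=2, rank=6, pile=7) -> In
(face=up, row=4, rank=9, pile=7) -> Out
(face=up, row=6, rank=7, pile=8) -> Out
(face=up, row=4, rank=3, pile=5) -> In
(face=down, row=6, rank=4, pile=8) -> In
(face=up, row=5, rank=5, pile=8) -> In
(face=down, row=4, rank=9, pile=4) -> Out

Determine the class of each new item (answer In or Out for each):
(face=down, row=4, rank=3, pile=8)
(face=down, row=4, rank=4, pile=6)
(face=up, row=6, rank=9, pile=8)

In, In, Out

Rule: rank ≤ 6. This holds for each 'In' example and fails for each 'Out' one.
(face=down, row=4, rank=3, pile=8): rank = 3 — meets the rule, so In. (face=down, row=4, rank=4, pile=6): rank = 4 — meets the rule, so In. (face=up, row=6, rank=9, pile=8): rank = 9 — does not satisfy this, so Out.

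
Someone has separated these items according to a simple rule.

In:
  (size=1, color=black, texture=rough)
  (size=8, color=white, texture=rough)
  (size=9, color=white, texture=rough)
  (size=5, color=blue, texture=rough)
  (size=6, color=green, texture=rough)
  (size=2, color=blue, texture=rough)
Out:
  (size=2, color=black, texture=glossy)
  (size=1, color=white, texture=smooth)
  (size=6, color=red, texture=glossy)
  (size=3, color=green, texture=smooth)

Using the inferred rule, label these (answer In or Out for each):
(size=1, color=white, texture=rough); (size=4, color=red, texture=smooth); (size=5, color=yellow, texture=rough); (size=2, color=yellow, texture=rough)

All 'In' examples share one property — texture is rough — and every 'Out' example lacks it.
(size=1, color=white, texture=rough): texture is rough, has this property → In. (size=4, color=red, texture=smooth): texture is smooth, doesn't qualify → Out. (size=5, color=yellow, texture=rough): texture is rough, has this property → In. (size=2, color=yellow, texture=rough): texture is rough, has this property → In.

In, Out, In, In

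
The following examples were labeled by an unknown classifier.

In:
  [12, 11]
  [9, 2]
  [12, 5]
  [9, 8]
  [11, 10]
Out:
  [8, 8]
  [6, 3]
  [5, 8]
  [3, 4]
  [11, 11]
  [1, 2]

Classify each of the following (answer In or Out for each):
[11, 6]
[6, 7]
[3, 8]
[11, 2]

The simplest hypothesis consistent with all the labels is: sum is odd AND first ≥ 8.

In, Out, Out, In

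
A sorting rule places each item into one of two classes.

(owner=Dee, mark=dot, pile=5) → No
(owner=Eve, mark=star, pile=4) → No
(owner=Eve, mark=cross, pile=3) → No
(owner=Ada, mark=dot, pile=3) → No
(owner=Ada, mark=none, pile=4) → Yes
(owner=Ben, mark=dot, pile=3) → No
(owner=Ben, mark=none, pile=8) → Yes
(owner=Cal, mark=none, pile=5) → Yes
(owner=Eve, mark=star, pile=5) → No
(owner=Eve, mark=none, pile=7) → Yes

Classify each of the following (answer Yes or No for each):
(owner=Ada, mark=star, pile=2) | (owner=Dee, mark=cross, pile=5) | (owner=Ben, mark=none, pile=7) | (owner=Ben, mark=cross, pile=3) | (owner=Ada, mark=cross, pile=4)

The distinguishing property — mark is none — holds for all the 'Yes' cases and none of the 'No' cases.
No: (owner=Ada, mark=star, pile=2), since mark is star. No: (owner=Dee, mark=cross, pile=5), since mark is cross. Yes: (owner=Ben, mark=none, pile=7), since mark is none. No: (owner=Ben, mark=cross, pile=3), since mark is cross. No: (owner=Ada, mark=cross, pile=4), since mark is cross.

No, No, Yes, No, No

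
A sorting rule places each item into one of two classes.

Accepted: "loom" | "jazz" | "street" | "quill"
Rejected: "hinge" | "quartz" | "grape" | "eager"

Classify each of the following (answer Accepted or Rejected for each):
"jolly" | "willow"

Accepted, Accepted

All 'Accepted' examples share one property — has a double letter — and every 'Rejected' example lacks it.
"jolly" → 'll' doubled → Accepted.
"willow" → 'll' doubled → Accepted.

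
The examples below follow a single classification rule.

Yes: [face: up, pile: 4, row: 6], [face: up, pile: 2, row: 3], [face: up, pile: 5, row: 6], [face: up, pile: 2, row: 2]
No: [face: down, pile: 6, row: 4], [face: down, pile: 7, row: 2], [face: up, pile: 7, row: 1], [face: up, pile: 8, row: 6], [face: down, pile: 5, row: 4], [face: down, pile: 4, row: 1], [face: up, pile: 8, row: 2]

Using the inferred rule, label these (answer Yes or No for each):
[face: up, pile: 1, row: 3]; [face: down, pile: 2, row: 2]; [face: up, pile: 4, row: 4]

The distinguishing property — face is up AND pile ≤ 5 — holds for all the 'Yes' cases and none of the 'No' cases.
[face: up, pile: 1, row: 3] → face is up, pile = 1 → Yes. [face: down, pile: 2, row: 2] → face is down, pile = 2 → No. [face: up, pile: 4, row: 4] → face is up, pile = 4 → Yes.

Yes, No, Yes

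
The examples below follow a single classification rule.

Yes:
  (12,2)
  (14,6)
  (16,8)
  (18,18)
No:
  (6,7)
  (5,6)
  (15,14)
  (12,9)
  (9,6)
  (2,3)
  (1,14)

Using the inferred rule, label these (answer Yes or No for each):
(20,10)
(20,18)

Yes, Yes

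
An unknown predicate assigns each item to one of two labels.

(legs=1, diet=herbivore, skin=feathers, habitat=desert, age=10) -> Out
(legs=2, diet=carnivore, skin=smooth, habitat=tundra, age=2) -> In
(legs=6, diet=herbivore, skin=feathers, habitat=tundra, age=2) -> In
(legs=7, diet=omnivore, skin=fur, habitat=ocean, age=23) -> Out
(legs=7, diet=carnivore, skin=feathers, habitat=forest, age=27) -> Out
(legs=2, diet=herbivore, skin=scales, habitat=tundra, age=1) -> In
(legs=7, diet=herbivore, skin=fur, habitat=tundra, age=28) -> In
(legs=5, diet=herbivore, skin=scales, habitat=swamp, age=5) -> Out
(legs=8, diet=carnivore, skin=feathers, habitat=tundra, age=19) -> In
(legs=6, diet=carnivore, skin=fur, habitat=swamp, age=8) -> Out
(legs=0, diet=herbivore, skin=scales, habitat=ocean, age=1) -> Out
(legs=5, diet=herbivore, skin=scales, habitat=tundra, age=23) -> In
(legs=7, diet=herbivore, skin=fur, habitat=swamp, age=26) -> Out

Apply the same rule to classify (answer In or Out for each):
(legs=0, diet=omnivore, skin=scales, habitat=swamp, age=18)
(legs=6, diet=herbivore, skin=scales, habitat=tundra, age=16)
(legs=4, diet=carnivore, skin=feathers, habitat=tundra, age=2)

One predicate separates the groups cleanly: habitat is tundra.
Out: (legs=0, diet=omnivore, skin=scales, habitat=swamp, age=18), since habitat is swamp. In: (legs=6, diet=herbivore, skin=scales, habitat=tundra, age=16), since habitat is tundra. In: (legs=4, diet=carnivore, skin=feathers, habitat=tundra, age=2), since habitat is tundra.

Out, In, In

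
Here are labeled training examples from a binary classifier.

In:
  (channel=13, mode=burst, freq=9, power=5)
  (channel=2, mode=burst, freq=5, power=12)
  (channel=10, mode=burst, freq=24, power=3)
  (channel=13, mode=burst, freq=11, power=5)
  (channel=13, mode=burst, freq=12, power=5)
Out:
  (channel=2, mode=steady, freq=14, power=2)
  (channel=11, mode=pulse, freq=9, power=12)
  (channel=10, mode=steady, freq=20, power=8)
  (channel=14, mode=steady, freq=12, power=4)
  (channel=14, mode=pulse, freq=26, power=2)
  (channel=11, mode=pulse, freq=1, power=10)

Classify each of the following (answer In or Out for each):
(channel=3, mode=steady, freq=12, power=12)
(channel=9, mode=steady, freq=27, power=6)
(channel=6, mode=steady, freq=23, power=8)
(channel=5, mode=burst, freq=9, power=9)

Out, Out, Out, In

'In' ⟺ mode is burst.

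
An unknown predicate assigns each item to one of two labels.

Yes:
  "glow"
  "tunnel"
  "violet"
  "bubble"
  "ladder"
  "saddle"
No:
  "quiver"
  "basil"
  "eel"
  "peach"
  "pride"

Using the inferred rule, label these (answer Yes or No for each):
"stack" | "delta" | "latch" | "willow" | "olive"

All 'Yes' examples share one property — even length AND contains 'l' — and every 'No' example lacks it.
"stack": length 5, no 'l', does not pass → No. "delta": length 5, has 'l', does not pass → No. "latch": length 5, has 'l', does not pass → No. "willow": length 6, has 'l', satisfies this → Yes. "olive": length 5, has 'l', does not pass → No.

No, No, No, Yes, No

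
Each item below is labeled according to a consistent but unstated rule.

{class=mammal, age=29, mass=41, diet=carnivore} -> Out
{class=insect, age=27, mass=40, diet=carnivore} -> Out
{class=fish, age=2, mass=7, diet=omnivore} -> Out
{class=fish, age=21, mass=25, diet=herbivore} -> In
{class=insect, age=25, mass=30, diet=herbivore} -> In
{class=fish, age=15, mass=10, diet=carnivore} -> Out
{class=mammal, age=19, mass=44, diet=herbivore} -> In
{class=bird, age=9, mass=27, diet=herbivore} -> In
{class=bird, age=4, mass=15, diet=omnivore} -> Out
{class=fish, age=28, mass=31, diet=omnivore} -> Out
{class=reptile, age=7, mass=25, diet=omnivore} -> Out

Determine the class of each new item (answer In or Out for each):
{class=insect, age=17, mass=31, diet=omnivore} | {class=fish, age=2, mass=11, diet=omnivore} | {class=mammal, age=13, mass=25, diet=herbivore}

Every 'In' example satisfies: diet is herbivore. None of the 'Out' examples do.

Out, Out, In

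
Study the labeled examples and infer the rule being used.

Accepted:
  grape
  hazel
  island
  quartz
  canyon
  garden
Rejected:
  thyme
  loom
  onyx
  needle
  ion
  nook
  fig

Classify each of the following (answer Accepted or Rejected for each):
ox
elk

Rejected, Rejected

The classifier is using: contains 'a'.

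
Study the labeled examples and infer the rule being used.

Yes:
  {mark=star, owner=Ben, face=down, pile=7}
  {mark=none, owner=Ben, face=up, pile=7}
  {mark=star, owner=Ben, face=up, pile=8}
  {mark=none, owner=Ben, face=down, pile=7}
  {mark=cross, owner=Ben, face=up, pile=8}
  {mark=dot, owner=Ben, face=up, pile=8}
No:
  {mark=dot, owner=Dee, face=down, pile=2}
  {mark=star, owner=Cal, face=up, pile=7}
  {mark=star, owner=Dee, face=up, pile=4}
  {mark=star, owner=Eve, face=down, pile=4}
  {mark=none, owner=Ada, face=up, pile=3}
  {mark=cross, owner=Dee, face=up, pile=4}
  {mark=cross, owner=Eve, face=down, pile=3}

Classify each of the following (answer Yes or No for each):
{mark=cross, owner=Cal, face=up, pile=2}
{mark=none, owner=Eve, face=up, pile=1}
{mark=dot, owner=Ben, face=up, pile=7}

No, No, Yes

The classifier is using: owner is Ben.
{mark=cross, owner=Cal, face=up, pile=2}: owner is Cal, does not satisfy this → No. {mark=none, owner=Eve, face=up, pile=1}: owner is Eve, does not satisfy this → No. {mark=dot, owner=Ben, face=up, pile=7}: owner is Ben, fits → Yes.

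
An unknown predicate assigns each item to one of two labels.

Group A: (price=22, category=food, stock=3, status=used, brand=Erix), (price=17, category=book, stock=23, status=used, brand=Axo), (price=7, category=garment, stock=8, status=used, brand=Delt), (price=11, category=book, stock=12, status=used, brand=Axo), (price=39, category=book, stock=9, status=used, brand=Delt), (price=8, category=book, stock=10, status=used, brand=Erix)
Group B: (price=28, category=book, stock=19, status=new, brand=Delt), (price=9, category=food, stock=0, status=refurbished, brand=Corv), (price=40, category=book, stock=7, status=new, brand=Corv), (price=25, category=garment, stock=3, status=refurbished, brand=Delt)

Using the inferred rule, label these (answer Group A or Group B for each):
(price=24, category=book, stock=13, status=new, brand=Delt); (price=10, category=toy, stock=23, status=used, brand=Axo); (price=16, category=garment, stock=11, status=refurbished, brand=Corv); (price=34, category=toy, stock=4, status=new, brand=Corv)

Group B, Group A, Group B, Group B

A rule that fits every label: status is used — true of each 'Group A' example, false of each 'Group B' one.
Group B: (price=24, category=book, stock=13, status=new, brand=Delt), since status is new. Group A: (price=10, category=toy, stock=23, status=used, brand=Axo), since status is used. Group B: (price=16, category=garment, stock=11, status=refurbished, brand=Corv), since status is refurbished. Group B: (price=34, category=toy, stock=4, status=new, brand=Corv), since status is new.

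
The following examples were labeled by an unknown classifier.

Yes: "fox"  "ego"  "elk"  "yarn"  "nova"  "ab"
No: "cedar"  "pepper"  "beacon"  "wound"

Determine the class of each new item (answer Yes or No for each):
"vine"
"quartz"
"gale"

All 'Yes' examples share one property — length ≤ 4 — and every 'No' example lacks it.
"vine" → length 4 → Yes. "quartz" → length 6 → No. "gale" → length 4 → Yes.

Yes, No, Yes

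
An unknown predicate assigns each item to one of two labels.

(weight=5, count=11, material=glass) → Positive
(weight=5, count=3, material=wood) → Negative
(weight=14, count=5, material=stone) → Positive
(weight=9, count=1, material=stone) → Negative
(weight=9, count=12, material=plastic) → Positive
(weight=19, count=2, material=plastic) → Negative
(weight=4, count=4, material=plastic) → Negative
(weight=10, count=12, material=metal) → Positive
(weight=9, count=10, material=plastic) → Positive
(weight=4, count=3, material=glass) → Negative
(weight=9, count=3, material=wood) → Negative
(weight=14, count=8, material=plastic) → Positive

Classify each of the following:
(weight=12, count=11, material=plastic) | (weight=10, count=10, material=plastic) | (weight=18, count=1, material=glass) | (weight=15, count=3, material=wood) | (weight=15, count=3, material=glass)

Positive, Positive, Negative, Negative, Negative

A rule that fits every label: count ≥ 5 — true of each 'Positive' example, false of each 'Negative' one.
(weight=12, count=11, material=plastic) — count = 11, hence Positive. (weight=10, count=10, material=plastic) — count = 10, hence Positive. (weight=18, count=1, material=glass) — count = 1, hence Negative. (weight=15, count=3, material=wood) — count = 3, hence Negative. (weight=15, count=3, material=glass) — count = 3, hence Negative.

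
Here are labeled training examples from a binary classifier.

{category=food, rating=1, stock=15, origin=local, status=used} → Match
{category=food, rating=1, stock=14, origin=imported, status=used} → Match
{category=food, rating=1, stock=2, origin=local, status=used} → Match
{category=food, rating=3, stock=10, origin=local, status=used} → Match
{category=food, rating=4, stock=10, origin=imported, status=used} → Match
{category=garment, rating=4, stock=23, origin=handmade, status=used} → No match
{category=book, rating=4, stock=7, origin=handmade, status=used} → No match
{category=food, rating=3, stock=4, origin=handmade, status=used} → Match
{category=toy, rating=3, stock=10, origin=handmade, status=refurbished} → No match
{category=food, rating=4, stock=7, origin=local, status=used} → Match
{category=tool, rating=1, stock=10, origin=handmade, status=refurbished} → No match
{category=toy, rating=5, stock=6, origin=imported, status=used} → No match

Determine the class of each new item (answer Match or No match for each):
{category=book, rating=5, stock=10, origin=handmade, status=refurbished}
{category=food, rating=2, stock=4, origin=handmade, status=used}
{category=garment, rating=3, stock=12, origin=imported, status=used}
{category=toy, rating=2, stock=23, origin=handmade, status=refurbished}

Looking at the examples, the only property every 'Match' case has and every 'No match' case lacks is: category is food.
{category=book, rating=5, stock=10, origin=handmade, status=refurbished}: No match (category is book).
{category=food, rating=2, stock=4, origin=handmade, status=used}: Match (category is food).
{category=garment, rating=3, stock=12, origin=imported, status=used}: No match (category is garment).
{category=toy, rating=2, stock=23, origin=handmade, status=refurbished}: No match (category is toy).

No match, Match, No match, No match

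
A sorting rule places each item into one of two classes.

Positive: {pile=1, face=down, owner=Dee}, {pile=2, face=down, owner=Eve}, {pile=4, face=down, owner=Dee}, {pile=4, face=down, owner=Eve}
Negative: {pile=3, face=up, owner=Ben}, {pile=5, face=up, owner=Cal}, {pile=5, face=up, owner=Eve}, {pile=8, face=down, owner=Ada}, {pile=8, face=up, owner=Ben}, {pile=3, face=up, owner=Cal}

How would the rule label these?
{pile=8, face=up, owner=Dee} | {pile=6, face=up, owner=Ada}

All 'Positive' examples share one property — face is down AND pile ≤ 4 — and every 'Negative' example lacks it.
{pile=8, face=up, owner=Dee}: face is up, pile = 8 — lacks this property, so Negative.
{pile=6, face=up, owner=Ada}: face is up, pile = 6 — lacks this property, so Negative.

Negative, Negative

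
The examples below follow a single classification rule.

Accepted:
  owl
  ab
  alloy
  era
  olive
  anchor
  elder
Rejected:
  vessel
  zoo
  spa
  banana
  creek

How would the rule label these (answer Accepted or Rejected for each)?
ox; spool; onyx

Accepted, Rejected, Accepted

Looking at the examples, the only property every 'Accepted' case has and every 'Rejected' case lacks is: starts with a vowel.
ox: starts with 'o', qualifies → Accepted.
spool: starts with 's', fails the rule → Rejected.
onyx: starts with 'o', qualifies → Accepted.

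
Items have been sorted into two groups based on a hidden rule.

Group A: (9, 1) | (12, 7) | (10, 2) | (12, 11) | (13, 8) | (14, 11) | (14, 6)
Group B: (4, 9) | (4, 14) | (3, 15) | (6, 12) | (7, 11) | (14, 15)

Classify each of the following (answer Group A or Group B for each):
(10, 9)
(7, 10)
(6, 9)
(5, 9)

The classifier is using: first > second.

Group A, Group B, Group B, Group B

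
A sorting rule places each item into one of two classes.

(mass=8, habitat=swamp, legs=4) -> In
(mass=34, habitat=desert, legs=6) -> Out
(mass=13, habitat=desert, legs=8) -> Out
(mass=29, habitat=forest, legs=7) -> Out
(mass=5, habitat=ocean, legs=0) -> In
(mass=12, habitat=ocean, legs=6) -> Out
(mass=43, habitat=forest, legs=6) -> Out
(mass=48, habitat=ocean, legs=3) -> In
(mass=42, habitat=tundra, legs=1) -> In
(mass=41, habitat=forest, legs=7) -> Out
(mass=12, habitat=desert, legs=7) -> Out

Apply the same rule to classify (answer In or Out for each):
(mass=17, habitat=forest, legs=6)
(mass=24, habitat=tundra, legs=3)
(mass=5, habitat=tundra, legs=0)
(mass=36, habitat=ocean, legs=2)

A rule that fits every label: legs ≤ 4 — true of each 'In' example, false of each 'Out' one.
(mass=17, habitat=forest, legs=6): legs = 6, does not pass → Out.
(mass=24, habitat=tundra, legs=3): legs = 3, passes → In.
(mass=5, habitat=tundra, legs=0): legs = 0, passes → In.
(mass=36, habitat=ocean, legs=2): legs = 2, passes → In.

Out, In, In, In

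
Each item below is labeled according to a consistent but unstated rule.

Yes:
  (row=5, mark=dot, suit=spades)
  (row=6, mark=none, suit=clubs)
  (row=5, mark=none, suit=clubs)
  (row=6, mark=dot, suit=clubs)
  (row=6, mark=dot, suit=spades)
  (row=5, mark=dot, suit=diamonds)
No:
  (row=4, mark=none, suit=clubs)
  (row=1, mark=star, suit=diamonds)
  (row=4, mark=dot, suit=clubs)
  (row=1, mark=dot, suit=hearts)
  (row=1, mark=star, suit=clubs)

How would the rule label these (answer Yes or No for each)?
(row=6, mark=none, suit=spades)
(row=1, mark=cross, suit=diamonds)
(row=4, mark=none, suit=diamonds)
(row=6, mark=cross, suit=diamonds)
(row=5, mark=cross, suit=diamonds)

The common property of the 'Yes' items is: row ≥ 5. No 'No' item has it.
(row=6, mark=none, suit=spades): Yes (row = 6).
(row=1, mark=cross, suit=diamonds): No (row = 1).
(row=4, mark=none, suit=diamonds): No (row = 4).
(row=6, mark=cross, suit=diamonds): Yes (row = 6).
(row=5, mark=cross, suit=diamonds): Yes (row = 5).

Yes, No, No, Yes, Yes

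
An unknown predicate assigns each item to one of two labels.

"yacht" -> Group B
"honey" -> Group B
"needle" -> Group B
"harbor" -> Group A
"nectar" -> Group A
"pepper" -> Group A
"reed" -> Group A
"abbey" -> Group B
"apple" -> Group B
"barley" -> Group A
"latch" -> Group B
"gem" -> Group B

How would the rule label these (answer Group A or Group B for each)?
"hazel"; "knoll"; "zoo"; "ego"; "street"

Group B, Group B, Group B, Group B, Group A

The rule appears to be: contains 'r'.
"hazel" — no 'r', hence Group B.
"knoll" — no 'r', hence Group B.
"zoo" — no 'r', hence Group B.
"ego" — no 'r', hence Group B.
"street" — has 'r', hence Group A.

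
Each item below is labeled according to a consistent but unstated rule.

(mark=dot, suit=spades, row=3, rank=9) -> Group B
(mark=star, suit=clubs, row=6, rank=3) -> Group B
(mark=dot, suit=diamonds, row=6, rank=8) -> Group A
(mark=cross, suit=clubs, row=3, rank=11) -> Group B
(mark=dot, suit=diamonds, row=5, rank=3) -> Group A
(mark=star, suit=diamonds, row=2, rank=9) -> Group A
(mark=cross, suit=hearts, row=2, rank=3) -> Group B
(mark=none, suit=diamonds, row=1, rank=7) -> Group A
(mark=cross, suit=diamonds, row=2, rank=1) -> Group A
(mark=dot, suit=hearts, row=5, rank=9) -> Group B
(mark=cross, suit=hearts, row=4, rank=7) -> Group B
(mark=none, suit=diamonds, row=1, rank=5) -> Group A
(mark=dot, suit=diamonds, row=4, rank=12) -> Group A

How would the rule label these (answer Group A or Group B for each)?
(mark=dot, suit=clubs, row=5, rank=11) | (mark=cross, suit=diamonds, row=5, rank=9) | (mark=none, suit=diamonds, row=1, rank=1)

Group B, Group A, Group A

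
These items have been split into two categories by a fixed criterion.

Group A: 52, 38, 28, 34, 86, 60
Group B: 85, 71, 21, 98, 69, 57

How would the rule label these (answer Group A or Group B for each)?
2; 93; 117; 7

One predicate separates the groups cleanly: even AND at most 86.
2: 2 is even, 2 ≤ 86, fits → Group A.
93: 93 is odd, 93 > 86, doesn't qualify → Group B.
117: 117 is odd, 117 > 86, doesn't qualify → Group B.
7: 7 is odd, 7 ≤ 86, doesn't qualify → Group B.

Group A, Group B, Group B, Group B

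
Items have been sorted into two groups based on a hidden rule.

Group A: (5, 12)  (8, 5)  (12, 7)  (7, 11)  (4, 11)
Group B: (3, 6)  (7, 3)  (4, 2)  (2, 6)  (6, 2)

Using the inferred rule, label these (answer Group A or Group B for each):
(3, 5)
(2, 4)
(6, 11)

Group B, Group B, Group A

The distinguishing property — sum ≥ 13 — holds for all the 'Group A' cases and none of the 'Group B' cases.
(3, 5) — 3+5 = 8, hence Group B.
(2, 4) — 2+4 = 6, hence Group B.
(6, 11) — 6+11 = 17, hence Group A.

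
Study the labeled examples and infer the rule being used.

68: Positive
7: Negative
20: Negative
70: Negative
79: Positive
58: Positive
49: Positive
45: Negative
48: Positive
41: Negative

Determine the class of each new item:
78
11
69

The pattern is that an item is 'Positive' exactly when: digit sum ≥ 10.
78: digit sum 7+8 = 15, checks out → Positive.
11: digit sum 1+1 = 2, does not pass → Negative.
69: digit sum 6+9 = 15, checks out → Positive.

Positive, Negative, Positive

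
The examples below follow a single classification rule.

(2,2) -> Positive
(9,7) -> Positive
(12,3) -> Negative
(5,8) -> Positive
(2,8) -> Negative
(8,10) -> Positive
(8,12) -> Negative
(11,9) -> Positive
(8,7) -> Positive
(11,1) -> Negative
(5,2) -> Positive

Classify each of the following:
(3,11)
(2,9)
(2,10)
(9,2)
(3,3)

Negative, Negative, Negative, Negative, Positive

A rule that fits every label: |first − second| ≤ 3 — true of each 'Positive' example, false of each 'Negative' one.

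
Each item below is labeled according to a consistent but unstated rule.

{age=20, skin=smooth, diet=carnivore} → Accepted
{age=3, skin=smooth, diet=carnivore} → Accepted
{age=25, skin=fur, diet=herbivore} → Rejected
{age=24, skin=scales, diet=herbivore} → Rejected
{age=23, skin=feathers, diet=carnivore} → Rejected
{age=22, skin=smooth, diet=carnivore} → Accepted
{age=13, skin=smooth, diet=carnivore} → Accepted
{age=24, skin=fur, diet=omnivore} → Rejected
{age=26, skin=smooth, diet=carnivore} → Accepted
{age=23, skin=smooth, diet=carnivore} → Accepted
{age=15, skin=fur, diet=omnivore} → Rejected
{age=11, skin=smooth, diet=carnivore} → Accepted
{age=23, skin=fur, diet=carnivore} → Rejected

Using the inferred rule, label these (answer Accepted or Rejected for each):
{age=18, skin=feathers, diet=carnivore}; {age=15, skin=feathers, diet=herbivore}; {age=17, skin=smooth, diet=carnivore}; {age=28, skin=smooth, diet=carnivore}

Rejected, Rejected, Accepted, Accepted

The common property of the 'Accepted' items is: skin is smooth. No 'Rejected' item has it.
{age=18, skin=feathers, diet=carnivore}: skin is feathers, does not satisfy this → Rejected.
{age=15, skin=feathers, diet=herbivore}: skin is feathers, does not satisfy this → Rejected.
{age=17, skin=smooth, diet=carnivore}: skin is smooth, qualifies → Accepted.
{age=28, skin=smooth, diet=carnivore}: skin is smooth, qualifies → Accepted.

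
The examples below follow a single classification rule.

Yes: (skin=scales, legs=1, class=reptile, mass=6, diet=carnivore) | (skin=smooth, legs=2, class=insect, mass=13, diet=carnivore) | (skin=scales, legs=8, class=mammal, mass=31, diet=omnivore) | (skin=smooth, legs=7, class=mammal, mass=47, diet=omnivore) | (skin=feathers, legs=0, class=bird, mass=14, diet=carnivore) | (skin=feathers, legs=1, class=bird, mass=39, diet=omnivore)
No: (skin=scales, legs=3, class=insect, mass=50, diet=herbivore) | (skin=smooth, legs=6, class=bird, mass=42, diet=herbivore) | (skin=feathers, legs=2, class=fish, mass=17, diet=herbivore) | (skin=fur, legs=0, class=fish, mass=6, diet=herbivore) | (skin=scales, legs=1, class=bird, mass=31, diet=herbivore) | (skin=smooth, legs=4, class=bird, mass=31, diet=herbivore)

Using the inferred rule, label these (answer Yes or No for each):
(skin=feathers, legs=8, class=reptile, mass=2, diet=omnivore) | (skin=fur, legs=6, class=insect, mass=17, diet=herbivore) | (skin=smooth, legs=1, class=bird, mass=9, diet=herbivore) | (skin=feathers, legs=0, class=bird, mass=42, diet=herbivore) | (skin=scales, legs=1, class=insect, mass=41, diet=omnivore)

Yes, No, No, No, Yes

Comparing the two groups points to one rule — diet is not herbivore.
(skin=feathers, legs=8, class=reptile, mass=2, diet=omnivore) → diet is omnivore → Yes. (skin=fur, legs=6, class=insect, mass=17, diet=herbivore) → diet is herbivore → No. (skin=smooth, legs=1, class=bird, mass=9, diet=herbivore) → diet is herbivore → No. (skin=feathers, legs=0, class=bird, mass=42, diet=herbivore) → diet is herbivore → No. (skin=scales, legs=1, class=insect, mass=41, diet=omnivore) → diet is omnivore → Yes.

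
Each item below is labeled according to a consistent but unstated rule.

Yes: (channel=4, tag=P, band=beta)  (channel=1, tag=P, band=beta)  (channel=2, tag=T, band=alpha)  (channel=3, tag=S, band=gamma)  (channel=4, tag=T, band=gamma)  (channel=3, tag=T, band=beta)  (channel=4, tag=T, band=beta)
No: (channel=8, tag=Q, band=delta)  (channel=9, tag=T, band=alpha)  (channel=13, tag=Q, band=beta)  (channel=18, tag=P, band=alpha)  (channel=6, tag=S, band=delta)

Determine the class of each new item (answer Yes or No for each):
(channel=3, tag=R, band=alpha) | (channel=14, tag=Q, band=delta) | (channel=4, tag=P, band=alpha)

A rule that fits every label: channel ≤ 4 — true of each 'Yes' example, false of each 'No' one.
(channel=3, tag=R, band=alpha) → channel = 3 → Yes. (channel=14, tag=Q, band=delta) → channel = 14 → No. (channel=4, tag=P, band=alpha) → channel = 4 → Yes.

Yes, No, Yes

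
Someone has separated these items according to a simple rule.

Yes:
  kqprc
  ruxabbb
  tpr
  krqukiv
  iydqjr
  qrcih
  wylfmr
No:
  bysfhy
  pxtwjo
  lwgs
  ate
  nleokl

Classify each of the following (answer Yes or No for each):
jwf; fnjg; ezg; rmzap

No, No, No, Yes

All 'Yes' examples share one property — contains 'r' — and every 'No' example lacks it.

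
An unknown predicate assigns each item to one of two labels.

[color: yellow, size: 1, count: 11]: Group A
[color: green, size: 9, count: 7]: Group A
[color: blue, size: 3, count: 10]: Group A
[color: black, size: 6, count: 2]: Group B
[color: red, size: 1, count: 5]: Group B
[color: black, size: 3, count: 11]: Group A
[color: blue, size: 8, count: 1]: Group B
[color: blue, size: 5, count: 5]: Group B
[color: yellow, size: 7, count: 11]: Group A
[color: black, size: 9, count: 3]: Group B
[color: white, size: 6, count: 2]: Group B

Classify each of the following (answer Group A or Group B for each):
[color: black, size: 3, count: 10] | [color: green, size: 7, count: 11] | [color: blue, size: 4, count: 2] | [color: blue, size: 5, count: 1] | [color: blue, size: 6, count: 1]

Group A, Group A, Group B, Group B, Group B

A rule that fits every label: count ≥ 7 — true of each 'Group A' example, false of each 'Group B' one.
[color: black, size: 3, count: 10] — count = 10, hence Group A. [color: green, size: 7, count: 11] — count = 11, hence Group A. [color: blue, size: 4, count: 2] — count = 2, hence Group B. [color: blue, size: 5, count: 1] — count = 1, hence Group B. [color: blue, size: 6, count: 1] — count = 1, hence Group B.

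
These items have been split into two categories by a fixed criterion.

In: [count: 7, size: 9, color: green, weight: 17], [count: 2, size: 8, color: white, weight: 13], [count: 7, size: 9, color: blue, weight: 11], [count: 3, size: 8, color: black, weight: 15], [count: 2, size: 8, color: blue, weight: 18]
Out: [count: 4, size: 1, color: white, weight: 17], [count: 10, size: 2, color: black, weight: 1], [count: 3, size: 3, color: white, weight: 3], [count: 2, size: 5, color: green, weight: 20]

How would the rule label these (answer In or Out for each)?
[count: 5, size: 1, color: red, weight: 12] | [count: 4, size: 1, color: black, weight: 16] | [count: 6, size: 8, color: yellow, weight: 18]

One predicate separates the groups cleanly: size ≥ 8.
[count: 5, size: 1, color: red, weight: 12]: Out (size = 1).
[count: 4, size: 1, color: black, weight: 16]: Out (size = 1).
[count: 6, size: 8, color: yellow, weight: 18]: In (size = 8).

Out, Out, In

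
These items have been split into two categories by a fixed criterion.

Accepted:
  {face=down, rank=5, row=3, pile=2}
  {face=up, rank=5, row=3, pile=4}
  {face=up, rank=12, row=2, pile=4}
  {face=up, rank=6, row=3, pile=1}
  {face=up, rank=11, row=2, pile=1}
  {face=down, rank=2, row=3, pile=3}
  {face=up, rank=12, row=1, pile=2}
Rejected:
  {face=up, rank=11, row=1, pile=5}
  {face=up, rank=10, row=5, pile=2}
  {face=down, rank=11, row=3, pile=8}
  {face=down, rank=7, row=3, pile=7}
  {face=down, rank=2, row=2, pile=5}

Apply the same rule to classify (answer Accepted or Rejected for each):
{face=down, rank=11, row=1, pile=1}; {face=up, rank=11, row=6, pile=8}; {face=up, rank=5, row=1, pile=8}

The pattern is that an item is 'Accepted' exactly when: pile ≤ 4 AND row ≤ 3.
{face=down, rank=11, row=1, pile=1} → pile = 1, row = 1 → Accepted. {face=up, rank=11, row=6, pile=8} → pile = 8, row = 6 → Rejected. {face=up, rank=5, row=1, pile=8} → pile = 8, row = 1 → Rejected.

Accepted, Rejected, Rejected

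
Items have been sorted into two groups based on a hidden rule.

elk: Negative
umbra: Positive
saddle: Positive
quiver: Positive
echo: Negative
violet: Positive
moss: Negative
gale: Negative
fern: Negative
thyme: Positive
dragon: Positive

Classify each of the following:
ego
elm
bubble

Negative, Negative, Positive

'Positive' ⟺ length ≥ 5.
ego: length 3 — does not pass, so Negative.
elm: length 3 — does not pass, so Negative.
bubble: length 6 — fits, so Positive.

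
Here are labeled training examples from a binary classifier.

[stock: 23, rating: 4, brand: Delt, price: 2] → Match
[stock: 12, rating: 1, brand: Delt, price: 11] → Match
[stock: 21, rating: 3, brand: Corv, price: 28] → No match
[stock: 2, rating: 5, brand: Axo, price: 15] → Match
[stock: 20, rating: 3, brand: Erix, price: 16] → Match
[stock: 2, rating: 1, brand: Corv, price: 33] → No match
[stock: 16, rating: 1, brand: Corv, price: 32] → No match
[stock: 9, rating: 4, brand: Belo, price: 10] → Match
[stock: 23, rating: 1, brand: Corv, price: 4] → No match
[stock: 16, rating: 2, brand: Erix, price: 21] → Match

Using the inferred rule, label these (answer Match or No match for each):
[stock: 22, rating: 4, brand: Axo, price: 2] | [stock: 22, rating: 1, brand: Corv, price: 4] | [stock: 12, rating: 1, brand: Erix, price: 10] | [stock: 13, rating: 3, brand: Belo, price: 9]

A rule that fits every label: brand is not Corv — true of each 'Match' example, false of each 'No match' one.
[stock: 22, rating: 4, brand: Axo, price: 2]: Match (brand is Axo).
[stock: 22, rating: 1, brand: Corv, price: 4]: No match (brand is Corv).
[stock: 12, rating: 1, brand: Erix, price: 10]: Match (brand is Erix).
[stock: 13, rating: 3, brand: Belo, price: 9]: Match (brand is Belo).

Match, No match, Match, Match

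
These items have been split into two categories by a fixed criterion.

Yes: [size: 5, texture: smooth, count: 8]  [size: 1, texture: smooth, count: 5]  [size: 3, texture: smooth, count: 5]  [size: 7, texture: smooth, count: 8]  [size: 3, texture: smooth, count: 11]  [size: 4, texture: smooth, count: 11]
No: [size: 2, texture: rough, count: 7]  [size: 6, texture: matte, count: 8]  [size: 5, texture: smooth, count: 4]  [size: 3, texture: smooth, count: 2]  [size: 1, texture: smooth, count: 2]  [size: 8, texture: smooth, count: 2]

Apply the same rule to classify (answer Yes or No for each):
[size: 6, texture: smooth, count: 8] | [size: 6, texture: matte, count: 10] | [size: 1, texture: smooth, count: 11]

The common property of the 'Yes' items is: texture is smooth AND count ≥ 5. No 'No' item has it.

Yes, No, Yes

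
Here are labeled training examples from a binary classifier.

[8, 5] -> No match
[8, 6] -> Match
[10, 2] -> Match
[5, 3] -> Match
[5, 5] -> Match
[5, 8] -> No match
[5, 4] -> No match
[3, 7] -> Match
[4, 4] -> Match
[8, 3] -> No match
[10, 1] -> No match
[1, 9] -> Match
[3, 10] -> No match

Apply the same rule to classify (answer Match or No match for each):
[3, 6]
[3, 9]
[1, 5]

No match, Match, Match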